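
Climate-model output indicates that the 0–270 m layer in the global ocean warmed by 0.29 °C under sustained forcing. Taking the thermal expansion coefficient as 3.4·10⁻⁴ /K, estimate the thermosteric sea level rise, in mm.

Δh = αΔT·H = 3.4×10⁻⁴ × 0.29 × 270 = 0.026622 m

27 mm of thermosteric rise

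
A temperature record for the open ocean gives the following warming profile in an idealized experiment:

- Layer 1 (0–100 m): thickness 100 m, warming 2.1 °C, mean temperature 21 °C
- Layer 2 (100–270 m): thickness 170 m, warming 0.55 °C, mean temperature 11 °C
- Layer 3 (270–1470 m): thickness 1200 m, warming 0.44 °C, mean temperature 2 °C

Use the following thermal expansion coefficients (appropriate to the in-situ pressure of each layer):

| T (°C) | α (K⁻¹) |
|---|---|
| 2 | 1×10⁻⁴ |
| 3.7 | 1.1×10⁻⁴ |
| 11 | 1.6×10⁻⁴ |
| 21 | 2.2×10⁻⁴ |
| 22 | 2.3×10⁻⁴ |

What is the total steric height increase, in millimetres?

Δh = 110 mm

Layer 1 at 21 °C → α = 2.2×10⁻⁴ K⁻¹
Layer 2 at 11 °C → α = 1.6×10⁻⁴ K⁻¹
Layer 3 at 2 °C → α = 1×10⁻⁴ K⁻¹
100 × 2.2×10⁻⁴ × 2.1 = 0.04620 m
Layer 2: 1.6×10⁻⁴ × 170 × 0.55 = 0.01496 m
1200 × 1×10⁻⁴ × 0.44 = 0.05280 m
Δh = 0.04620 + 0.01496 + 0.05280 = 0.11396 m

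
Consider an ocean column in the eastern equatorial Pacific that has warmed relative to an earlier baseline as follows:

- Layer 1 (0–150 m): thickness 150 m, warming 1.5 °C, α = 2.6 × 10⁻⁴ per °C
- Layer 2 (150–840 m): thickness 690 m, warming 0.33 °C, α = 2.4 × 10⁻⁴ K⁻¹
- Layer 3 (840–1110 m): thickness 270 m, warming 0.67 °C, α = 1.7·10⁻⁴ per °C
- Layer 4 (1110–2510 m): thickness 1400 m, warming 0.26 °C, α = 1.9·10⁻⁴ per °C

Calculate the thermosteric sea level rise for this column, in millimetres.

210 mm

0–150 m: 1.5 × 150 × 2.6×10⁻⁴ = 0.05850 m
2.4×10⁻⁴ × 0.33 × 690 = 0.054648 m
840–1110 m: 270 × 0.67 × 1.7×10⁻⁴ = 0.030753 m
1110–2510 m: 1400 × 1.9×10⁻⁴ × 0.26 = 0.06916 m
Δh = 0.05850 + 0.054648 + 0.030753 + 0.06916 = 0.213061 m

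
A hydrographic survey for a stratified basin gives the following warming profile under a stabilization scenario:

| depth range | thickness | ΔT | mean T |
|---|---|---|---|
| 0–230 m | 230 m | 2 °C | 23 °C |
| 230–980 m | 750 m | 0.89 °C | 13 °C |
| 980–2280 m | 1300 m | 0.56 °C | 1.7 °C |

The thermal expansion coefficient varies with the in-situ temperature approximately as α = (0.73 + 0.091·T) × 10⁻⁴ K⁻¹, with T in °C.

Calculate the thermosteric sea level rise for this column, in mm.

Layer 1: α = (0.73 + 0.091×23)×10⁻⁴ = 2.823×10⁻⁴ K⁻¹
Layer 2: α = (0.73 + 0.091×13)×10⁻⁴ = 1.913×10⁻⁴ K⁻¹
Layer 3: α = (0.73 + 0.091×1.7)×10⁻⁴ = 0.8847×10⁻⁴ K⁻¹
0–230 m: 2 × 230 × 2.823×10⁻⁴ = 0.129858 m
0.89 × 750 × 1.913×10⁻⁴ = 0.12769275 m
Layer 3: 0.8847×10⁻⁴ × 1300 × 0.56 = 0.06440616 m
Δh = 0.129858 + 0.12769275 + 0.06440616 = 0.32195691 m

322 mm of thermosteric rise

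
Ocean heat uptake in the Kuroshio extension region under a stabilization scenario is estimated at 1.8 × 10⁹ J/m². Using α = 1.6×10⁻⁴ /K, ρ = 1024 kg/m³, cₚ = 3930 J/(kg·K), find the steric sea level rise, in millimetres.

Δh = αQ/(ρcₚ) = 1.6×10⁻⁴ × 1.8×10⁹ / (1024 × 3930) ≈ 0.071565 m

Δh = 71.6 mm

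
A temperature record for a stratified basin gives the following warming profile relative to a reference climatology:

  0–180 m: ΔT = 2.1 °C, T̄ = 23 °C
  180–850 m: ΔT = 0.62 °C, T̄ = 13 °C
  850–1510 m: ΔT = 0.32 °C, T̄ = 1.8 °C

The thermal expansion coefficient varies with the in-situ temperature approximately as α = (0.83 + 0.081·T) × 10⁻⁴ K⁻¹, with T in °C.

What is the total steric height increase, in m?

Δh ≈ 0.201 m

Layer 1: α = (0.83 + 0.081×23)×10⁻⁴ = 2.693×10⁻⁴ K⁻¹
Layer 2: α = (0.83 + 0.081×13)×10⁻⁴ = 1.883×10⁻⁴ K⁻¹
Layer 3: α = (0.83 + 0.081×1.8)×10⁻⁴ = 0.9758×10⁻⁴ K⁻¹
0–180 m: 180 × 2.693×10⁻⁴ × 2.1 = 0.1017954 m
180–850 m: 670 × 0.62 × 1.883×10⁻⁴ = 0.07821982 m
850–1510 m: 0.9758×10⁻⁴ × 0.32 × 660 = 0.020608896 m
Δh = 0.1017954 + 0.07821982 + 0.020608896 = 0.200624116 m ≈ 0.201 m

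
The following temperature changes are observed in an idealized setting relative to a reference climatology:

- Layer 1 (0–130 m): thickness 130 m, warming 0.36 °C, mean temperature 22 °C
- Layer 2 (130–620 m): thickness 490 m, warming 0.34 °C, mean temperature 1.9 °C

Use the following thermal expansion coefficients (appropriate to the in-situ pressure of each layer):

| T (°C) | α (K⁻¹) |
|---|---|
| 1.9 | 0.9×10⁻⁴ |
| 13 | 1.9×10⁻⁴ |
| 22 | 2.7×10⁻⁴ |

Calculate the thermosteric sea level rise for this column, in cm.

Layer 1 at 22 °C → α = 2.7×10⁻⁴ K⁻¹
Layer 2 at 1.9 °C → α = 0.9×10⁻⁴ K⁻¹
Layer 1: 130 × 2.7×10⁻⁴ × 0.36 = 0.012636 m
Layer 2: 0.9×10⁻⁴ × 0.34 × 490 = 0.014994 m
Δh = 0.012636 + 0.014994 = 0.02763 m

2.8 cm of thermosteric rise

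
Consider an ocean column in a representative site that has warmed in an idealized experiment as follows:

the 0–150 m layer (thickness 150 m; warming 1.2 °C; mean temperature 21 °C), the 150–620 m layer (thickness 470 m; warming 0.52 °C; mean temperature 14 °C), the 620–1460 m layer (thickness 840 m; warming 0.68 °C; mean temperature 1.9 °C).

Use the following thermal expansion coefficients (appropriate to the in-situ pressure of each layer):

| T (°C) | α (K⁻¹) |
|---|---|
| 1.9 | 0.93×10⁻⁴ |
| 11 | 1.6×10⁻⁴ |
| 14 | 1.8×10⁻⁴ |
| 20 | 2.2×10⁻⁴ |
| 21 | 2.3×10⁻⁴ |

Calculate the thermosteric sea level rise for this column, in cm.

14 cm

Layer 1 at 21 °C → α = 2.3×10⁻⁴ K⁻¹
Layer 2 at 14 °C → α = 1.8×10⁻⁴ K⁻¹
Layer 3 at 1.9 °C → α = 0.93×10⁻⁴ K⁻¹
0–150 m: 2.3×10⁻⁴ × 1.2 × 150 = 0.04140 m
150–620 m: 1.8×10⁻⁴ × 0.52 × 470 = 0.043992 m
620–1460 m: 0.93×10⁻⁴ × 0.68 × 840 = 0.0531216 m
Δh = 0.04140 + 0.043992 + 0.0531216 = 0.1385136 m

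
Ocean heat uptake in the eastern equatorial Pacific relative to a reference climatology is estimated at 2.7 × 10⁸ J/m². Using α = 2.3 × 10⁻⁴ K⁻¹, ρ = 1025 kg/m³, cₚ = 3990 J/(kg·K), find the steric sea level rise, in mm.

Δh ≈ 15.2 mm

Δh = αQ/(ρcₚ) = 2.3×10⁻⁴ × 2.7×10⁸ / (1025 × 3990) ≈ 0.015184 m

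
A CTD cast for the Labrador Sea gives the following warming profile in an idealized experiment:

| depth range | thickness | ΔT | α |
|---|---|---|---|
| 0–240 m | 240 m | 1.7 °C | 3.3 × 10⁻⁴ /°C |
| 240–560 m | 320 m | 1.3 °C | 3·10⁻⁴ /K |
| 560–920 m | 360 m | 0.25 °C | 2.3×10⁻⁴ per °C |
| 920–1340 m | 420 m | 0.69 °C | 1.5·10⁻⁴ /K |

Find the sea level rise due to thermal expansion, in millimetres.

Δh ≈ 324 mm

0–240 m: 3.3×10⁻⁴ × 240 × 1.7 = 0.13464 m
1.3 × 320 × 3×10⁻⁴ = 0.12480 m
560–920 m: 2.3×10⁻⁴ × 360 × 0.25 = 0.02070 m
920–1340 m: 1.5×10⁻⁴ × 420 × 0.69 = 0.04347 m
Δh = 0.13464 + 0.12480 + 0.02070 + 0.04347 = 0.32361 m ≈ 324 mm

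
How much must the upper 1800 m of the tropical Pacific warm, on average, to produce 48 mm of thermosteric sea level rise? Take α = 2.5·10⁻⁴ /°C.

ΔT ≈ 0.107 °C

ΔT = Δh/(αH) = 0.048 / (2.5×10⁻⁴ × 1800) ≈ 0.1067 °C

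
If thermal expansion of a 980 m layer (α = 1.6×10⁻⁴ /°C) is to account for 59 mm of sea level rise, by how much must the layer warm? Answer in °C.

ΔT = Δh/(αH) = 0.059 / (1.6×10⁻⁴ × 980) ≈ 0.3763 °C

ΔT ≈ 0.38 °C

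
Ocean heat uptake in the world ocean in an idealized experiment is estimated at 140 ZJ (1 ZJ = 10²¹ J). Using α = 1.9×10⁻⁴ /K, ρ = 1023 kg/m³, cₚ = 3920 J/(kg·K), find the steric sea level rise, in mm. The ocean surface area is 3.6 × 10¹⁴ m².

18.4 mm

Per unit area: Q = 140×10²¹ / (3.6×10¹⁴) ≈ 3.889×10⁸ J/m²
Δh = αQ/(ρcₚ) = 1.9×10⁻⁴ × 3.889×10⁸ / (1023 × 3920) ≈ 0.018426 m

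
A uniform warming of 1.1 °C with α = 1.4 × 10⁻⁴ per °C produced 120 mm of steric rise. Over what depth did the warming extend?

about 779 m

H = Δh/(αΔT) = 0.12 / (1.4×10⁻⁴ × 1.1) ≈ 779.2 m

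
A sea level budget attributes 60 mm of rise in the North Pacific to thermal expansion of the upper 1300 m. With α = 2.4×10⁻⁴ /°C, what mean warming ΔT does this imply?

ΔT = Δh/(αH) = 0.06 / (2.4×10⁻⁴ × 1300) ≈ 0.1923 K

about 0.192 K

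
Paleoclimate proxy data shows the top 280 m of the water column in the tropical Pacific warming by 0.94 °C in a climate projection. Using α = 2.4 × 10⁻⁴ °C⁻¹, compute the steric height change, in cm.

Δh = αΔT·H = 2.4×10⁻⁴ × 0.94 × 280 = 0.063168 m

6.3 cm of thermosteric rise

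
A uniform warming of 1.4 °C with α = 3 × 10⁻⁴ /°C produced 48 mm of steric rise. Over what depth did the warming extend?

H = Δh/(αΔT) = 0.048 / (3×10⁻⁴ × 1.4) ≈ 114.3 m

about 110 m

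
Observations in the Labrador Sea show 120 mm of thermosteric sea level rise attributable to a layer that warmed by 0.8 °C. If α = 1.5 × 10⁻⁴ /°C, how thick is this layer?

H = Δh/(αΔT) = 0.12 / (1.5×10⁻⁴ × 0.8) = 1000 m

H ≈ 1000 m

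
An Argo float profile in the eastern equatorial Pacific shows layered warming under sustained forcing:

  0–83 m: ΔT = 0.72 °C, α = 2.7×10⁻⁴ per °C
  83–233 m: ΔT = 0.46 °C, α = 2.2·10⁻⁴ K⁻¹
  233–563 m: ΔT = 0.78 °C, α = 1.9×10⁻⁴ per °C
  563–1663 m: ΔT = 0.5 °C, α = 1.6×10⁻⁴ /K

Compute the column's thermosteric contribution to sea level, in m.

Δh = 0.168 m

Layer 1: 83 × 0.72 × 2.7×10⁻⁴ = 0.0161352 m
Layer 2: 150 × 2.2×10⁻⁴ × 0.46 = 0.01518 m
Layer 3: 0.78 × 330 × 1.9×10⁻⁴ = 0.048906 m
563–1663 m: 0.5 × 1.6×10⁻⁴ × 1100 = 0.08800 m
Δh = 0.0161352 + 0.01518 + 0.048906 + 0.08800 = 0.1682212 m ≈ 0.168 m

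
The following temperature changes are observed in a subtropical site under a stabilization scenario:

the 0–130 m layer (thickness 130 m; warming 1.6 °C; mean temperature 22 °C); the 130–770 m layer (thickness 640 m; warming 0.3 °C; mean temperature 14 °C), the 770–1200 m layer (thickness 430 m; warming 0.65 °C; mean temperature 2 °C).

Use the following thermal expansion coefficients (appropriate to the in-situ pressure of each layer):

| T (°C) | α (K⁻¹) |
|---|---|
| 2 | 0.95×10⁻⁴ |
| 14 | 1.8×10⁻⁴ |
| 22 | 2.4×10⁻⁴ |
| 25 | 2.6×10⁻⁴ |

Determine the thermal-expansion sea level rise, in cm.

Layer 1 at 22 °C → α = 2.4×10⁻⁴ K⁻¹
Layer 2 at 14 °C → α = 1.8×10⁻⁴ K⁻¹
Layer 3 at 2 °C → α = 0.95×10⁻⁴ K⁻¹
0–130 m: 2.4×10⁻⁴ × 130 × 1.6 = 0.04992 m
Layer 2: 1.8×10⁻⁴ × 0.3 × 640 = 0.03456 m
Layer 3: 430 × 0.95×10⁻⁴ × 0.65 = 0.0265525 m
Δh = 0.04992 + 0.03456 + 0.0265525 = 0.1110325 m ≈ 11.1 cm

about 11.1 cm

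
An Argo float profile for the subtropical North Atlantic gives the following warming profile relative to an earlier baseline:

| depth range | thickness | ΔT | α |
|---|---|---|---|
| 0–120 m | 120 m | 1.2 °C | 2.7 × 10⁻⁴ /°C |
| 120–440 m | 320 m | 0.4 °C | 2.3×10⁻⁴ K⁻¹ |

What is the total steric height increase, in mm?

Layer 1: 120 × 1.2 × 2.7×10⁻⁴ = 0.03888 m
120–440 m: 0.4 × 2.3×10⁻⁴ × 320 = 0.02944 m
Δh = 0.03888 + 0.02944 = 0.06832 m

68.3 mm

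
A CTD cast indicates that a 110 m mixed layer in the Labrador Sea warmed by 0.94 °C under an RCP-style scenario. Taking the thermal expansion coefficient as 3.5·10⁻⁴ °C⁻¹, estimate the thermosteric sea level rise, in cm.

Δh = αΔT·H = 3.5×10⁻⁴ × 0.94 × 110 = 0.03619 m

about 3.62 cm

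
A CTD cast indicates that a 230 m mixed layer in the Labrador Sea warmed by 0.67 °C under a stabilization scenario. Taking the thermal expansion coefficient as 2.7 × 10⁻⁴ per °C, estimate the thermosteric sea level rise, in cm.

Δh = αΔT·H = 2.7×10⁻⁴ × 0.67 × 230 = 0.041607 m

Δh = 4.16 cm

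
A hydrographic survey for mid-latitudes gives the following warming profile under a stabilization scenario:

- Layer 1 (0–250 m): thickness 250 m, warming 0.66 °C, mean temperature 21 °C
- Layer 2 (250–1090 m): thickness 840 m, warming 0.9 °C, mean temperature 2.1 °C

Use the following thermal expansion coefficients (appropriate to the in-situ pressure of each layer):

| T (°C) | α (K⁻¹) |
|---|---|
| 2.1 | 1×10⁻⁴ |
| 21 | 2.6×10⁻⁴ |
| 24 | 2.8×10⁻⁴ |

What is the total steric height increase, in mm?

119 mm of thermosteric rise

Layer 1 at 21 °C → α = 2.6×10⁻⁴ K⁻¹
Layer 2 at 2.1 °C → α = 1×10⁻⁴ K⁻¹
2.6×10⁻⁴ × 0.66 × 250 = 0.04290 m
0.9 × 840 × 1×10⁻⁴ = 0.07560 m
Δh = 0.04290 + 0.07560 = 0.11850 m ≈ 119 mm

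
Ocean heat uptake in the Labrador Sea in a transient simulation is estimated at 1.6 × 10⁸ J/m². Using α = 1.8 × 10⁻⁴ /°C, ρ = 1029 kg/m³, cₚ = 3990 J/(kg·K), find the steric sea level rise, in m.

Δh = 0.00701 m

Δh = αQ/(ρcₚ) = 1.8×10⁻⁴ × 1.6×10⁸ / (1029 × 3990) ≈ 0.0070146 m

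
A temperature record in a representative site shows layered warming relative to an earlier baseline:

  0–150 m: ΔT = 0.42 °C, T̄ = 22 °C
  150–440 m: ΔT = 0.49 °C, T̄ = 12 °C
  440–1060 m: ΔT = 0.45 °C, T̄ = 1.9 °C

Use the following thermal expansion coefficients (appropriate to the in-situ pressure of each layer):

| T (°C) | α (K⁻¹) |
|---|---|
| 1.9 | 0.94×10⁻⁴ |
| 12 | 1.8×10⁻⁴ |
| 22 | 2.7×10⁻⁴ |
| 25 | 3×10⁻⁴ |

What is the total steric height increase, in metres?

Δh = 0.069 m

Layer 1 at 22 °C → α = 2.7×10⁻⁴ K⁻¹
Layer 2 at 12 °C → α = 1.8×10⁻⁴ K⁻¹
Layer 3 at 1.9 °C → α = 0.94×10⁻⁴ K⁻¹
Layer 1: 2.7×10⁻⁴ × 0.42 × 150 = 0.01701 m
0.49 × 290 × 1.8×10⁻⁴ = 0.025578 m
Layer 3: 620 × 0.94×10⁻⁴ × 0.45 = 0.026226 m
Δh = 0.01701 + 0.025578 + 0.026226 = 0.068814 m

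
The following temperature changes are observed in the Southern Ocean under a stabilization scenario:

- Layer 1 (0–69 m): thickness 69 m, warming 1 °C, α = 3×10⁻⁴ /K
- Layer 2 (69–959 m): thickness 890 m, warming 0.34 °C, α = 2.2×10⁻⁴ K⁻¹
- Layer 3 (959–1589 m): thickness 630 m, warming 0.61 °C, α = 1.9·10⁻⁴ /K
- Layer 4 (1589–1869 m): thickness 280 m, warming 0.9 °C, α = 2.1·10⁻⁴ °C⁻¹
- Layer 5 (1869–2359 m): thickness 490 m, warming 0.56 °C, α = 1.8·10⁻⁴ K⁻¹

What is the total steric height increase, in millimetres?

263 mm of thermosteric rise

Layer 1: 69 × 3×10⁻⁴ × 1 = 0.02070 m
69–959 m: 0.34 × 2.2×10⁻⁴ × 890 = 0.066572 m
Layer 3: 630 × 0.61 × 1.9×10⁻⁴ = 0.073017 m
1589–1869 m: 280 × 2.1×10⁻⁴ × 0.9 = 0.05292 m
1869–2359 m: 1.8×10⁻⁴ × 0.56 × 490 = 0.049392 m
Δh = 0.02070 + 0.066572 + 0.073017 + 0.05292 + 0.049392 = 0.262601 m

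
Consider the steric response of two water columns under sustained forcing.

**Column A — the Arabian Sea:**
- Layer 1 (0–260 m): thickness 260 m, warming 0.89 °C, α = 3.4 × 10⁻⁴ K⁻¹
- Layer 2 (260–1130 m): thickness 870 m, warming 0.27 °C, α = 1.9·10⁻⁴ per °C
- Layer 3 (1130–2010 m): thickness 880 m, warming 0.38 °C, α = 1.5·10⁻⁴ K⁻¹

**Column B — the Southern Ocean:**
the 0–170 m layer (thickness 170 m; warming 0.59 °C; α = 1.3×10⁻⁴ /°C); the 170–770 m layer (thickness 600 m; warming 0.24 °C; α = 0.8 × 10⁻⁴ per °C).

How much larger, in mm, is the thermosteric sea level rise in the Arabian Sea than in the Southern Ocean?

149 mm

A 0.89 × 3.4×10⁻⁴ × 260 = 0.078676 m
A 260–1130 m: 0.27 × 870 × 1.9×10⁻⁴ = 0.044631 m
A Layer 3: 1.5×10⁻⁴ × 880 × 0.38 = 0.05016 m
A total: 0.173467 m
B Layer 1: 0.59 × 170 × 1.3×10⁻⁴ = 0.013039 m
B Layer 2: 0.24 × 0.8×10⁻⁴ × 600 = 0.01152 m
B total: 0.024559 m
Difference: 0.173467 − 0.024559 = 0.148908 m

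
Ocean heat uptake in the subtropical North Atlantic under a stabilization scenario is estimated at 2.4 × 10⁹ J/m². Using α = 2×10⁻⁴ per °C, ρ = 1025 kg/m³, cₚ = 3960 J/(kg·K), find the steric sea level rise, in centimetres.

Δh = αQ/(ρcₚ) = 2×10⁻⁴ × 2.4×10⁹ / (1025 × 3960) ≈ 0.11826 m

about 11.8 cm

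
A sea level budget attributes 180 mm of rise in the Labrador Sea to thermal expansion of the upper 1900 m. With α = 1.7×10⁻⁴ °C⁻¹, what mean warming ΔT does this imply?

about 0.56 °C

ΔT = Δh/(αH) = 0.18 / (1.7×10⁻⁴ × 1900) ≈ 0.5573 °C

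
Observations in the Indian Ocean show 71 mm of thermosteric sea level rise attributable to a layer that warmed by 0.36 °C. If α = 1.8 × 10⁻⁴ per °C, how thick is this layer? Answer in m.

1100 m

H = Δh/(αΔT) = 0.071 / (1.8×10⁻⁴ × 0.36) ≈ 1096 m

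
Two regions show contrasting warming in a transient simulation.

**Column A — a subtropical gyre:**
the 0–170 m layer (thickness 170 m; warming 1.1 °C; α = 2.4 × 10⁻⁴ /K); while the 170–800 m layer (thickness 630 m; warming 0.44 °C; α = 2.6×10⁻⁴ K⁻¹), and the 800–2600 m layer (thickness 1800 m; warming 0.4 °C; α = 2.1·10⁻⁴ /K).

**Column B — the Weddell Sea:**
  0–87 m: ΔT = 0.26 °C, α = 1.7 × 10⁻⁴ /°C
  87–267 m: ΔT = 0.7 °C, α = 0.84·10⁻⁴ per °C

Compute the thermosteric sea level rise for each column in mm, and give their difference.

Δh_A ≈ 268 mm, Δh_B ≈ 14.4 mm; difference ≈ 254 mm

A 0–170 m: 1.1 × 170 × 2.4×10⁻⁴ = 0.04488 m
A 170–800 m: 630 × 2.6×10⁻⁴ × 0.44 = 0.072072 m
A Layer 3: 0.4 × 1800 × 2.1×10⁻⁴ = 0.15120 m
A total: 0.268152 m
B 0.26 × 87 × 1.7×10⁻⁴ = 0.0038454 m
B 87–267 m: 0.84×10⁻⁴ × 180 × 0.7 = 0.010584 m
B total: 0.0144294 m
Difference: 0.268152 − 0.0144294 = 0.2537226 m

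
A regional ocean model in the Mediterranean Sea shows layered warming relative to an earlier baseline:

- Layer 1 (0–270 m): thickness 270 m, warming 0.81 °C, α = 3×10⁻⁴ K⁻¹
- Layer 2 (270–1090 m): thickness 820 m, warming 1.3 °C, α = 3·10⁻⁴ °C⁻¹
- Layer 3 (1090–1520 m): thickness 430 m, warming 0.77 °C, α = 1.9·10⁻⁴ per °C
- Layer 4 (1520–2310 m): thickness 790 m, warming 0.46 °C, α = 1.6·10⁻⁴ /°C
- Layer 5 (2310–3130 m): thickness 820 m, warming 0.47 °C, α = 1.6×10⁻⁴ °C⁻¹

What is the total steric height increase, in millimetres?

about 570 mm

0–270 m: 3×10⁻⁴ × 270 × 0.81 = 0.06561 m
Layer 2: 3×10⁻⁴ × 1.3 × 820 = 0.31980 m
1090–1520 m: 430 × 0.77 × 1.9×10⁻⁴ = 0.062909 m
Layer 4: 1.6×10⁻⁴ × 790 × 0.46 = 0.058144 m
2310–3130 m: 0.47 × 1.6×10⁻⁴ × 820 = 0.061664 m
Δh = 0.06561 + 0.31980 + 0.062909 + 0.058144 + 0.061664 = 0.568127 m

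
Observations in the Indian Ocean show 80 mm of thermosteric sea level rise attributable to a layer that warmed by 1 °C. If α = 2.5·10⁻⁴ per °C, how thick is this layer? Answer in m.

H = Δh/(αΔT) = 0.08 / (2.5×10⁻⁴ × 1) = 320.0 m

320 m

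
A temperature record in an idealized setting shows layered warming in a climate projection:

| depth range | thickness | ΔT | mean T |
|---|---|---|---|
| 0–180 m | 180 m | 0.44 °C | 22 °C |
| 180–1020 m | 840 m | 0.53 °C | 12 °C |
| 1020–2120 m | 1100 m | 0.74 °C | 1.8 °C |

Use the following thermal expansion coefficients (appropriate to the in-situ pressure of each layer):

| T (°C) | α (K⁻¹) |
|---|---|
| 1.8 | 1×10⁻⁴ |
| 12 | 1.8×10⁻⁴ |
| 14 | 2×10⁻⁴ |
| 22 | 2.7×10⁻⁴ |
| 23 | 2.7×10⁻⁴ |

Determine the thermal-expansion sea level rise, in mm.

Layer 1 at 22 °C → α = 2.7×10⁻⁴ K⁻¹
Layer 2 at 12 °C → α = 1.8×10⁻⁴ K⁻¹
Layer 3 at 1.8 °C → α = 1×10⁻⁴ K⁻¹
0–180 m: 0.44 × 2.7×10⁻⁴ × 180 = 0.021384 m
0.53 × 840 × 1.8×10⁻⁴ = 0.080136 m
Layer 3: 1100 × 0.74 × 1×10⁻⁴ = 0.08140 m
Δh = 0.021384 + 0.080136 + 0.08140 = 0.18292 m

180 mm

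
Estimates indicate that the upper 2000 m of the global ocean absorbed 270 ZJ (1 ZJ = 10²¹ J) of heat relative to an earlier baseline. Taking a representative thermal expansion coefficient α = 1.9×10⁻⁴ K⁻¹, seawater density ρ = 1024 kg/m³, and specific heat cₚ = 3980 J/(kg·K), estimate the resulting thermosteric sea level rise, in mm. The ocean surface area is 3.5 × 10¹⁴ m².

36.0 mm of thermosteric rise

Per unit area: Q = 270×10²¹ / (3.5×10¹⁴) ≈ 7.714×10⁸ J/m²
Δh = αQ/(ρcₚ) = 1.9×10⁻⁴ × 7.714×10⁸ / (1024 × 3980) ≈ 0.035963 m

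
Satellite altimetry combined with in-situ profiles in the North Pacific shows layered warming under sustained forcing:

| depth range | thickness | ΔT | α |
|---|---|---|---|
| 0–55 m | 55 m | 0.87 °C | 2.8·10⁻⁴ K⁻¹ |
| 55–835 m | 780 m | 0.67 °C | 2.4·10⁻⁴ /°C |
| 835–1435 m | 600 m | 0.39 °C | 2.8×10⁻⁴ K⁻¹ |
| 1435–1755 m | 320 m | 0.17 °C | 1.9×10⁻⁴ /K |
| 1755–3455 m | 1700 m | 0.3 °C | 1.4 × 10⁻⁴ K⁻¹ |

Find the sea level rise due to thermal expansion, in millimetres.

290 mm of thermosteric rise

0–55 m: 55 × 2.8×10⁻⁴ × 0.87 = 0.013398 m
55–835 m: 0.67 × 2.4×10⁻⁴ × 780 = 0.125424 m
835–1435 m: 600 × 0.39 × 2.8×10⁻⁴ = 0.06552 m
320 × 1.9×10⁻⁴ × 0.17 = 0.010336 m
1.4×10⁻⁴ × 0.3 × 1700 = 0.07140 m
Δh = 0.013398 + 0.125424 + 0.06552 + 0.010336 + 0.07140 = 0.286078 m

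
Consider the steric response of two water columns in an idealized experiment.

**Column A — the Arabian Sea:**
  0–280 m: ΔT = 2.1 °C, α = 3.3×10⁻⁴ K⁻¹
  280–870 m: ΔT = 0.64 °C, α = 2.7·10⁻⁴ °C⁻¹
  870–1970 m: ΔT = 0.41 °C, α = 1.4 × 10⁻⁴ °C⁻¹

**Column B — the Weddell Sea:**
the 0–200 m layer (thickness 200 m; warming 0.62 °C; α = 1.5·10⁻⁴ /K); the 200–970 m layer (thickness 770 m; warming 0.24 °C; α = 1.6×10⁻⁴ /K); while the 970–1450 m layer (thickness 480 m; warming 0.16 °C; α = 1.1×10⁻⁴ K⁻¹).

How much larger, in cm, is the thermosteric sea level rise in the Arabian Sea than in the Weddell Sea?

30 cm

A 0–280 m: 3.3×10⁻⁴ × 280 × 2.1 = 0.19404 m
A Layer 2: 0.64 × 2.7×10⁻⁴ × 590 = 0.101952 m
A 1.4×10⁻⁴ × 1100 × 0.41 = 0.06314 m
A total: 0.359132 m
B 0–200 m: 200 × 0.62 × 1.5×10⁻⁴ = 0.01860 m
B 770 × 0.24 × 1.6×10⁻⁴ = 0.029568 m
B 1.1×10⁻⁴ × 0.16 × 480 = 0.008448 m
B total: 0.056616 m
Difference: 0.359132 − 0.056616 = 0.302516 m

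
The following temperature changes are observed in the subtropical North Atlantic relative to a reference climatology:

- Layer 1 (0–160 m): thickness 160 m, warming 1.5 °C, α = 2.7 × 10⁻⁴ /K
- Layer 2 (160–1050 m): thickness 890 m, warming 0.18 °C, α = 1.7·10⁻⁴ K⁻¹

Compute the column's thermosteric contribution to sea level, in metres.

Δh = 0.0920 m

Layer 1: 160 × 1.5 × 2.7×10⁻⁴ = 0.06480 m
1.7×10⁻⁴ × 0.18 × 890 = 0.027234 m
Δh = 0.06480 + 0.027234 = 0.092034 m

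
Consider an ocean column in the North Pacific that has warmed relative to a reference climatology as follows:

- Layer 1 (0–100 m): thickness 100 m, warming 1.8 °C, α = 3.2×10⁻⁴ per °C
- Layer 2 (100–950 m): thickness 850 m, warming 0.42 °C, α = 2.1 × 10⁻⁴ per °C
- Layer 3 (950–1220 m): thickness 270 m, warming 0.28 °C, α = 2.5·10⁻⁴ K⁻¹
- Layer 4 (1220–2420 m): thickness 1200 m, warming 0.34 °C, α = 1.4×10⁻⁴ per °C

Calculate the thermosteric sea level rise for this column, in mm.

Layer 1: 3.2×10⁻⁴ × 1.8 × 100 = 0.05760 m
2.1×10⁻⁴ × 0.42 × 850 = 0.07497 m
0.28 × 270 × 2.5×10⁻⁴ = 0.01890 m
1220–2420 m: 0.34 × 1200 × 1.4×10⁻⁴ = 0.05712 m
Δh = 0.05760 + 0.07497 + 0.01890 + 0.05712 = 0.20859 m

about 209 mm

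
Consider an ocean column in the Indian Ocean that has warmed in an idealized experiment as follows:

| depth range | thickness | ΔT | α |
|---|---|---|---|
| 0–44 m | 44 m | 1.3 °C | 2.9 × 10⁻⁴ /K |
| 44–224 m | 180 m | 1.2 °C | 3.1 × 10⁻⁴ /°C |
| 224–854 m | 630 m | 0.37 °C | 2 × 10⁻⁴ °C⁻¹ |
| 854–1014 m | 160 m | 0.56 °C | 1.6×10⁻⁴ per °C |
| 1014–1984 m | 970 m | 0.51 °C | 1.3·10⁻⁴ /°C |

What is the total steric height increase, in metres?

44 × 2.9×10⁻⁴ × 1.3 = 0.016588 m
180 × 1.2 × 3.1×10⁻⁴ = 0.06696 m
Layer 3: 630 × 0.37 × 2×10⁻⁴ = 0.04662 m
Layer 4: 0.56 × 1.6×10⁻⁴ × 160 = 0.014336 m
Layer 5: 0.51 × 1.3×10⁻⁴ × 970 = 0.064311 m
Δh = 0.016588 + 0.06696 + 0.04662 + 0.014336 + 0.064311 = 0.208815 m

0.209 m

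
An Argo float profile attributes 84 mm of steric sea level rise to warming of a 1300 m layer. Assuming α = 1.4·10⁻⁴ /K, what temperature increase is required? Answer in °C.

ΔT = Δh/(αH) = 0.084 / (1.4×10⁻⁴ × 1300) ≈ 0.4615 °C

0.46 °C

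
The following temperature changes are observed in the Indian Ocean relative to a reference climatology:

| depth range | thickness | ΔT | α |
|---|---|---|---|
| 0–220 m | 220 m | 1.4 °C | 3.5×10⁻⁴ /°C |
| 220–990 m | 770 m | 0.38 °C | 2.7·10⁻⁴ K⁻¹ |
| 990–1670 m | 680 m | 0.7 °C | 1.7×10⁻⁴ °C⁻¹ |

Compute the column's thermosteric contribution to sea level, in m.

Δh = 0.268 m

0–220 m: 220 × 1.4 × 3.5×10⁻⁴ = 0.10780 m
220–990 m: 2.7×10⁻⁴ × 770 × 0.38 = 0.079002 m
Layer 3: 680 × 1.7×10⁻⁴ × 0.7 = 0.08092 m
Δh = 0.10780 + 0.079002 + 0.08092 = 0.267722 m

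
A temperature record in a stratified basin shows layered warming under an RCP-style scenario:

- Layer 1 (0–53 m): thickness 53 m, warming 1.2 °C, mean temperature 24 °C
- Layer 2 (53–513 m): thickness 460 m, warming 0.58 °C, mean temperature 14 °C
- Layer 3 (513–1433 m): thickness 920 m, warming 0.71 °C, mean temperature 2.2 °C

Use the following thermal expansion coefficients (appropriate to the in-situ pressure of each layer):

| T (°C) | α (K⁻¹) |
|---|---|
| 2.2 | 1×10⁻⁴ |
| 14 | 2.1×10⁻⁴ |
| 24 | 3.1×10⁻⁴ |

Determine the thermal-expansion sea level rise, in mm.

Layer 1 at 24 °C → α = 3.1×10⁻⁴ K⁻¹
Layer 2 at 14 °C → α = 2.1×10⁻⁴ K⁻¹
Layer 3 at 2.2 °C → α = 1×10⁻⁴ K⁻¹
0–53 m: 1.2 × 53 × 3.1×10⁻⁴ = 0.019716 m
53–513 m: 460 × 2.1×10⁻⁴ × 0.58 = 0.056028 m
513–1433 m: 920 × 0.71 × 1×10⁻⁴ = 0.06532 m
Δh = 0.019716 + 0.056028 + 0.06532 = 0.141064 m ≈ 141 mm

Δh ≈ 141 mm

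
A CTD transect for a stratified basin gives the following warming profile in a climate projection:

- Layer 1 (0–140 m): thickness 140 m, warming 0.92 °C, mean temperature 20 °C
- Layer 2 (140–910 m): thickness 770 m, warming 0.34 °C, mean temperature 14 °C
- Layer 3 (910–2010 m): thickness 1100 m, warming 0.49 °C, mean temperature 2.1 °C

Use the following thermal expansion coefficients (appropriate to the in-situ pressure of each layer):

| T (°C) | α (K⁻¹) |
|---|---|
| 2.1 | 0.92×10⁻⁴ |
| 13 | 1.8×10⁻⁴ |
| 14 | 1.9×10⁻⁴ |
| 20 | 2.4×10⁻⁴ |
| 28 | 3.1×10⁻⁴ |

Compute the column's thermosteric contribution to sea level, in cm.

about 13 cm

Layer 1 at 20 °C → α = 2.4×10⁻⁴ K⁻¹
Layer 2 at 14 °C → α = 1.9×10⁻⁴ K⁻¹
Layer 3 at 2.1 °C → α = 0.92×10⁻⁴ K⁻¹
Layer 1: 2.4×10⁻⁴ × 0.92 × 140 = 0.030912 m
0.34 × 1.9×10⁻⁴ × 770 = 0.049742 m
910–2010 m: 0.49 × 1100 × 0.92×10⁻⁴ = 0.049588 m
Δh = 0.030912 + 0.049742 + 0.049588 = 0.130242 m ≈ 13 cm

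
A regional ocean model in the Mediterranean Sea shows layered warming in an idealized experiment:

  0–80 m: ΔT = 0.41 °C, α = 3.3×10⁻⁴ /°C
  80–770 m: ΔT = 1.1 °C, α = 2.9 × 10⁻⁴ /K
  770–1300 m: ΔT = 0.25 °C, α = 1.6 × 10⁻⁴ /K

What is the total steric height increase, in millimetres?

about 252 mm

0–80 m: 3.3×10⁻⁴ × 80 × 0.41 = 0.010824 m
80–770 m: 1.1 × 2.9×10⁻⁴ × 690 = 0.22011 m
Layer 3: 0.25 × 530 × 1.6×10⁻⁴ = 0.02120 m
Δh = 0.010824 + 0.22011 + 0.02120 = 0.252134 m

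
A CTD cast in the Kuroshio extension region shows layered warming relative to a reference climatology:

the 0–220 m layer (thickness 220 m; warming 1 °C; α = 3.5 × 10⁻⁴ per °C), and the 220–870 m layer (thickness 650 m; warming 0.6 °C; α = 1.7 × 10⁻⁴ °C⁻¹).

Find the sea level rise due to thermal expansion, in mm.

0–220 m: 1 × 220 × 3.5×10⁻⁴ = 0.07700 m
Layer 2: 1.7×10⁻⁴ × 0.6 × 650 = 0.06630 m
Δh = 0.07700 + 0.06630 = 0.14330 m

about 143 mm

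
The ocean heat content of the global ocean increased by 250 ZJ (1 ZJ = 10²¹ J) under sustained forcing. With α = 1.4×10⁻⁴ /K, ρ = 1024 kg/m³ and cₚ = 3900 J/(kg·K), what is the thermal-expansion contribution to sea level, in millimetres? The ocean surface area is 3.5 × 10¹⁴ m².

about 25 mm

Per unit area: Q = 250×10²¹ / (3.5×10¹⁴) ≈ 7.143×10⁸ J/m²
Δh = αQ/(ρcₚ) = 1.4×10⁻⁴ × 7.143×10⁸ / (1024 × 3900) ≈ 0.025041 m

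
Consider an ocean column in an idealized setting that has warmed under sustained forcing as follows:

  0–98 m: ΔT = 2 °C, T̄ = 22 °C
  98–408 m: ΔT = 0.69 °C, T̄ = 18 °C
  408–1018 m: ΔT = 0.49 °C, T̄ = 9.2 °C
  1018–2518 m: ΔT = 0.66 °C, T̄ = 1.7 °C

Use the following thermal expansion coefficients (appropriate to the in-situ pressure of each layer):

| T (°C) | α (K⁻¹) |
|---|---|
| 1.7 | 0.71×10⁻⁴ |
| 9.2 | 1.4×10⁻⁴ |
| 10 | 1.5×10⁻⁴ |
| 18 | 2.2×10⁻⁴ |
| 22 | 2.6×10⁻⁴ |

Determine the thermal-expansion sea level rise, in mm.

210 mm of thermosteric rise

Layer 1 at 22 °C → α = 2.6×10⁻⁴ K⁻¹
Layer 2 at 18 °C → α = 2.2×10⁻⁴ K⁻¹
Layer 3 at 9.2 °C → α = 1.4×10⁻⁴ K⁻¹
Layer 4 at 1.7 °C → α = 0.71×10⁻⁴ K⁻¹
2.6×10⁻⁴ × 98 × 2 = 0.05096 m
0.69 × 310 × 2.2×10⁻⁴ = 0.047058 m
610 × 1.4×10⁻⁴ × 0.49 = 0.041846 m
1018–2518 m: 1500 × 0.66 × 0.71×10⁻⁴ = 0.07029 m
Δh = 0.05096 + 0.047058 + 0.041846 + 0.07029 = 0.210154 m ≈ 210 mm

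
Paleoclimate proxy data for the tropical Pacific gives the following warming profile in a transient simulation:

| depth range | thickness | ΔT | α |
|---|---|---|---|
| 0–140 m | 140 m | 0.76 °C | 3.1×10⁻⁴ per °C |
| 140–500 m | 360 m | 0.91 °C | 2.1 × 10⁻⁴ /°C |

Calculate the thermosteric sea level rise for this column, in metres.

140 × 0.76 × 3.1×10⁻⁴ = 0.032984 m
Layer 2: 0.91 × 360 × 2.1×10⁻⁴ = 0.068796 m
Δh = 0.032984 + 0.068796 = 0.10178 m

0.102 m of thermosteric rise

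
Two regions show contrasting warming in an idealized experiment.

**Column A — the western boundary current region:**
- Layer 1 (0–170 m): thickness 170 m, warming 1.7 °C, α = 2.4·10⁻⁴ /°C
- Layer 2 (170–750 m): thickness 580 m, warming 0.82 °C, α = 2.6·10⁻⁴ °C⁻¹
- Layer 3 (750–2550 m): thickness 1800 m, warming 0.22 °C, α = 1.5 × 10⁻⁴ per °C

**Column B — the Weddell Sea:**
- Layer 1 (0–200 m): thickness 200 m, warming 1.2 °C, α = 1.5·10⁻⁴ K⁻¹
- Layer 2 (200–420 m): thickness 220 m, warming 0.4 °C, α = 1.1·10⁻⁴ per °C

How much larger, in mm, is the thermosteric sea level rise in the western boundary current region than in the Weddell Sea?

A Layer 1: 2.4×10⁻⁴ × 170 × 1.7 = 0.06936 m
A 170–750 m: 580 × 2.6×10⁻⁴ × 0.82 = 0.123656 m
A 1800 × 1.5×10⁻⁴ × 0.22 = 0.05940 m
A total: 0.252416 m
B 1.2 × 200 × 1.5×10⁻⁴ = 0.03600 m
B Layer 2: 1.1×10⁻⁴ × 220 × 0.4 = 0.00968 m
B total: 0.04568 m
Difference: 0.252416 − 0.04568 = 0.206736 m

210 mm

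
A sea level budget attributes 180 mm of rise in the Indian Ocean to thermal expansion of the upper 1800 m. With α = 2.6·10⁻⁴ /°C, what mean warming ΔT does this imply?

ΔT = Δh/(αH) = 0.18 / (2.6×10⁻⁴ × 1800) ≈ 0.3846 °C

0.38 °C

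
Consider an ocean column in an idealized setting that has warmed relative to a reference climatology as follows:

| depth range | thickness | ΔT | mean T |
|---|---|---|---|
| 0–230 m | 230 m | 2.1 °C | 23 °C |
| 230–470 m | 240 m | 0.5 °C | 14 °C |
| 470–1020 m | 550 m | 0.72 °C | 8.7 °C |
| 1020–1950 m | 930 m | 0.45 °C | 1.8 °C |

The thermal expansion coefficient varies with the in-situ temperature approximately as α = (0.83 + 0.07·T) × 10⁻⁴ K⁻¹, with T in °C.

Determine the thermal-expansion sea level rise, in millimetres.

237 mm of thermosteric rise

Layer 1: α = (0.83 + 0.07×23)×10⁻⁴ = 2.44×10⁻⁴ K⁻¹
Layer 2: α = (0.83 + 0.07×14)×10⁻⁴ = 1.81×10⁻⁴ K⁻¹
Layer 3: α = (0.83 + 0.07×8.7)×10⁻⁴ = 1.439×10⁻⁴ K⁻¹
Layer 4: α = (0.83 + 0.07×1.8)×10⁻⁴ = 0.956×10⁻⁴ K⁻¹
230 × 2.1 × 2.44×10⁻⁴ = 0.117852 m
230–470 m: 0.5 × 1.81×10⁻⁴ × 240 = 0.02172 m
0.72 × 1.439×10⁻⁴ × 550 = 0.0569844 m
1020–1950 m: 930 × 0.956×10⁻⁴ × 0.45 = 0.0400086 m
Δh = 0.117852 + 0.02172 + 0.0569844 + 0.0400086 = 0.236565 m ≈ 237 mm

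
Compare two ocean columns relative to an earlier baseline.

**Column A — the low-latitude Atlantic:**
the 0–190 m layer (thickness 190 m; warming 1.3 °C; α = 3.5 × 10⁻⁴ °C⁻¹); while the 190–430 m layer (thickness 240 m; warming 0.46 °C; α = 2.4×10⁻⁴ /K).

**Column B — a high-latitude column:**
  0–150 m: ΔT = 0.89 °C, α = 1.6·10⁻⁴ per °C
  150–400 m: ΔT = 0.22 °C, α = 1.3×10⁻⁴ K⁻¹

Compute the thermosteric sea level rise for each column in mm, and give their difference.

A Layer 1: 190 × 1.3 × 3.5×10⁻⁴ = 0.08645 m
A Layer 2: 2.4×10⁻⁴ × 0.46 × 240 = 0.026496 m
A total: 0.112946 m
B 150 × 1.6×10⁻⁴ × 0.89 = 0.02136 m
B 150–400 m: 0.22 × 1.3×10⁻⁴ × 250 = 0.00715 m
B total: 0.02851 m
Difference: 0.112946 − 0.02851 = 0.084436 m

Δh_A ≈ 113 mm, Δh_B ≈ 28.5 mm; difference ≈ 84.4 mm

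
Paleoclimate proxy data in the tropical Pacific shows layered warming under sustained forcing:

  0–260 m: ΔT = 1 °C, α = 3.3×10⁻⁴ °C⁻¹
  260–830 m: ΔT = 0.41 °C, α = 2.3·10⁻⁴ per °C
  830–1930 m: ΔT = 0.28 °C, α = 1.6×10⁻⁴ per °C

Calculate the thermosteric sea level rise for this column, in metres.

about 0.19 m

Layer 1: 3.3×10⁻⁴ × 260 × 1 = 0.08580 m
260–830 m: 2.3×10⁻⁴ × 0.41 × 570 = 0.053751 m
Layer 3: 1.6×10⁻⁴ × 1100 × 0.28 = 0.04928 m
Δh = 0.08580 + 0.053751 + 0.04928 = 0.188831 m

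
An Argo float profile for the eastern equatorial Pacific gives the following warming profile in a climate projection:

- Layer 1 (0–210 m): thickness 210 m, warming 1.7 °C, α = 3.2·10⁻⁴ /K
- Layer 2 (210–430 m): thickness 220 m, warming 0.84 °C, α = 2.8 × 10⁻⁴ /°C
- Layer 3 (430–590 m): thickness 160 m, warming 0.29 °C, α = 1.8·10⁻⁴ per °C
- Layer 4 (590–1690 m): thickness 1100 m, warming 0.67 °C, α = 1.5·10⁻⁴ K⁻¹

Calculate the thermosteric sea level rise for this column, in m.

Layer 1: 1.7 × 3.2×10⁻⁴ × 210 = 0.11424 m
0.84 × 220 × 2.8×10⁻⁴ = 0.051744 m
430–590 m: 1.8×10⁻⁴ × 0.29 × 160 = 0.008352 m
1.5×10⁻⁴ × 0.67 × 1100 = 0.11055 m
Δh = 0.11424 + 0.051744 + 0.008352 + 0.11055 = 0.284886 m ≈ 0.285 m

0.285 m of thermosteric rise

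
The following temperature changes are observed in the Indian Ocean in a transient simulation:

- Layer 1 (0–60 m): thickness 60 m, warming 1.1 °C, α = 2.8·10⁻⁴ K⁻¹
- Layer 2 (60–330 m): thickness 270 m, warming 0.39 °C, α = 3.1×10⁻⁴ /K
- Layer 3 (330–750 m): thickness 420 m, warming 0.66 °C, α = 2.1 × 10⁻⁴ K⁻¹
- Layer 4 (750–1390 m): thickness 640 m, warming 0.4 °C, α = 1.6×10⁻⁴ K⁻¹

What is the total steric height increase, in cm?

Δh ≈ 15.0 cm

0–60 m: 60 × 2.8×10⁻⁴ × 1.1 = 0.01848 m
270 × 0.39 × 3.1×10⁻⁴ = 0.032643 m
330–750 m: 420 × 0.66 × 2.1×10⁻⁴ = 0.058212 m
640 × 0.4 × 1.6×10⁻⁴ = 0.04096 m
Δh = 0.01848 + 0.032643 + 0.058212 + 0.04096 = 0.150295 m ≈ 15.0 cm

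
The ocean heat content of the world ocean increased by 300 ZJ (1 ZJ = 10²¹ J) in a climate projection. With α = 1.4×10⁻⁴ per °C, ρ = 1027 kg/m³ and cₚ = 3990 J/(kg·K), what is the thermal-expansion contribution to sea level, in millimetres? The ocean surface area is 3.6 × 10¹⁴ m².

Per unit area: Q = 300×10²¹ / (3.6×10¹⁴) ≈ 8.333×10⁸ J/m²
Δh = αQ/(ρcₚ) = 1.4×10⁻⁴ × 8.333×10⁸ / (1027 × 3990) ≈ 0.02847 m

28 mm of thermosteric rise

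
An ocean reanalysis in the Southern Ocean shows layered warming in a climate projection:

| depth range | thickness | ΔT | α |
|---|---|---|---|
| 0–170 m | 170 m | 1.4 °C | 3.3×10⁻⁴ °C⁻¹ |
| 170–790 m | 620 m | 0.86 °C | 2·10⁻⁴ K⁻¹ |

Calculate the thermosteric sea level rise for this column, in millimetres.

3.3×10⁻⁴ × 170 × 1.4 = 0.07854 m
170–790 m: 0.86 × 2×10⁻⁴ × 620 = 0.10664 m
Δh = 0.07854 + 0.10664 = 0.18518 m

Δh = 185 mm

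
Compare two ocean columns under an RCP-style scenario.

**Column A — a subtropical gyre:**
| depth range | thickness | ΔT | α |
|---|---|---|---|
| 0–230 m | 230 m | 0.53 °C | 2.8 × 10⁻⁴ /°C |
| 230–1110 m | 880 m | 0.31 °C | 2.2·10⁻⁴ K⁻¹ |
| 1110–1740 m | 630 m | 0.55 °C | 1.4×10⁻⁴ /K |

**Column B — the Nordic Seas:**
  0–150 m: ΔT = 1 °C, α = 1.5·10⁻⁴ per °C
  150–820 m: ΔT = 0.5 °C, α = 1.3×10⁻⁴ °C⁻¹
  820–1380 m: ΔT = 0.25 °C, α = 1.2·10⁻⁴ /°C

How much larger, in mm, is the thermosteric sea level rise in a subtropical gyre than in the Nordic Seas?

60 mm

A Layer 1: 230 × 0.53 × 2.8×10⁻⁴ = 0.034132 m
A Layer 2: 0.31 × 2.2×10⁻⁴ × 880 = 0.060016 m
A 0.55 × 630 × 1.4×10⁻⁴ = 0.04851 m
A total: 0.142658 m
B Layer 1: 1 × 1.5×10⁻⁴ × 150 = 0.02250 m
B 0.5 × 670 × 1.3×10⁻⁴ = 0.04355 m
B Layer 3: 0.25 × 560 × 1.2×10⁻⁴ = 0.01680 m
B total: 0.08285 m
Difference: 0.142658 − 0.08285 = 0.059808 m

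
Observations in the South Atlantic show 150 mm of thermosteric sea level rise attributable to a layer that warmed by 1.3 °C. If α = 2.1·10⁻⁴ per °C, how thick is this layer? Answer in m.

about 550 m

H = Δh/(αΔT) = 0.15 / (2.1×10⁻⁴ × 1.3) ≈ 549.5 m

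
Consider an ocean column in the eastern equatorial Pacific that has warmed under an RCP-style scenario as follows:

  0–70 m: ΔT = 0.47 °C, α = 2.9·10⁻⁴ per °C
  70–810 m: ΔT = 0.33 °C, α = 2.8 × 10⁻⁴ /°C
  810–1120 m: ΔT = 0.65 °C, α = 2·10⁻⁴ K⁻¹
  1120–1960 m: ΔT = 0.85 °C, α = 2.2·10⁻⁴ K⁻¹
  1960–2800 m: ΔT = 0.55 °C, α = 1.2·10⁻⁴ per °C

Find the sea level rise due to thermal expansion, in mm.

Δh ≈ 331 mm

2.9×10⁻⁴ × 0.47 × 70 = 0.009541 m
70–810 m: 740 × 0.33 × 2.8×10⁻⁴ = 0.068376 m
810–1120 m: 0.65 × 2×10⁻⁴ × 310 = 0.04030 m
Layer 4: 0.85 × 2.2×10⁻⁴ × 840 = 0.15708 m
1.2×10⁻⁴ × 0.55 × 840 = 0.05544 m
Δh = 0.009541 + 0.068376 + 0.04030 + 0.15708 + 0.05544 = 0.330737 m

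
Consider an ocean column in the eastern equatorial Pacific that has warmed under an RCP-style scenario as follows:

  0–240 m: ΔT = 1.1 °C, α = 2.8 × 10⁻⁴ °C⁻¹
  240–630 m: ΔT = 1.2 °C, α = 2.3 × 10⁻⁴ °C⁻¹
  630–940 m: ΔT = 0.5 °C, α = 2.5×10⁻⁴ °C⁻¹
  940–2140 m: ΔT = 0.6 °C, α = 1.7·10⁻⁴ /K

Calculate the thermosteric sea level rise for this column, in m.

Δh ≈ 0.343 m

240 × 2.8×10⁻⁴ × 1.1 = 0.07392 m
Layer 2: 390 × 1.2 × 2.3×10⁻⁴ = 0.10764 m
2.5×10⁻⁴ × 0.5 × 310 = 0.03875 m
940–2140 m: 1.7×10⁻⁴ × 1200 × 0.6 = 0.12240 m
Δh = 0.07392 + 0.10764 + 0.03875 + 0.12240 = 0.34271 m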